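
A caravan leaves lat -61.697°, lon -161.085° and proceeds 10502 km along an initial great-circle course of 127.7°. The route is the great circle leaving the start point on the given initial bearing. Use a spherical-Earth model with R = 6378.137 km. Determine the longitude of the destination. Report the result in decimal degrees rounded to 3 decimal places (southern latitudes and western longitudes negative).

Angular distance δ = d/R = 10502 / 6378.137 = 1.646562 rad.
Start latitude φ₁ = -1.076816 rad; initial bearing θ = 2.228785 rad.
Destination latitude: φ₂ = arcsin( sin φ₁ cos δ + cos φ₁ sin δ cos θ ) = arcsin(-0.222470) = -12.854°.
Then Δλ = atan2(0.374070, -0.271567) = 2.198747 rad, from sin θ sin δ cos φ₁ over cos δ − sin φ₁ sin φ₂.
λ₂ = -161.085° + 125.979° = -35.106°.

longitude -35.106°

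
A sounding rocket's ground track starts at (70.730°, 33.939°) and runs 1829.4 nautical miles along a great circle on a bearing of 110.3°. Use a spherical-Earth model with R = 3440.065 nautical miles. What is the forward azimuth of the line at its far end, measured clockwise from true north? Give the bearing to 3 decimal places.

final bearing 151.804°

Angular distance δ = d/R = 1829.4 / 3440.065 = 0.531792 rad.
With φ₁ = 70.730° = 1.234471 rad and θ = 110.3° = 1.925098 rad:
Applying the spherical law of cosines for sides, sin φ₂ = sin φ₁ cos δ + cos φ₁ sin δ cos θ = 0.755552, so φ₂ = 49.074°.
Δλ = atan2( sin θ sin δ cos φ₁ , cos δ − sin φ₁ sin φ₂ ) = atan2(0.156952, 0.148678) = 0.812464 rad = 46.551°.
λ₂ = λ₁ + Δλ = 80.490°.
The forward bearing on arrival equals the back-azimuth from the destination plus 180°.
Back-azimuth from P₂ (49.074°, 80.490°) to P₁ (70.730°, 33.939°), with Δλ' = λ₁ − λ₂ = -46.551°: atan2( sin Δλ' cos φ₁ , cos φ₂ sin φ₁ − sin φ₂ cos φ₁ cos Δλ' ) = 331.804°.
Final bearing = (331.804° + 180°) mod 360° = 151.804°.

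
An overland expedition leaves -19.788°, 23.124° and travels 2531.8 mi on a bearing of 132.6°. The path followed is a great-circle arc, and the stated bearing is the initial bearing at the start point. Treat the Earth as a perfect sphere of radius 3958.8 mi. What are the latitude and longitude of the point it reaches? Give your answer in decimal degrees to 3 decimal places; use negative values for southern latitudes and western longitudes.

Angular distance δ = d/R = 2531.8 / 3958.8 = 0.639537 rad.
Start latitude φ₁ = -0.345366 rad; initial bearing θ = 2.314307 rad.
sin φ₂ = sin φ₁ cos δ + cos φ₁ sin δ cos θ = (-0.338541)(0.802372) + (0.940952)(0.596824)(-0.676876) = -0.651758
φ₂ = asin(-0.651758) = -0.709900 rad = -40.674°.
Then Δλ = atan2(0.413379, 0.581725) = 0.617811 rad, from sin θ sin δ cos φ₁ over cos δ − sin φ₁ sin φ₂.
λ₂ = λ₁ + Δλ = 58.522°.

latitude -40.674°, longitude 58.522°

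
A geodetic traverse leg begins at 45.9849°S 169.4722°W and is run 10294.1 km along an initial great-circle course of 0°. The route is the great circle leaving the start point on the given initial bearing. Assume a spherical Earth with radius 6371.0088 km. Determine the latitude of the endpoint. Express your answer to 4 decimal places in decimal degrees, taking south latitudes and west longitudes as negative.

Angular distance δ = d/R = 10294.1 / 6371.0088 = 1.615772 rad.
Start latitude φ₁ = -0.802588 rad; initial bearing θ = 0.000000 rad.
Destination latitude: φ₂ = arcsin( sin φ₁ cos δ + cos φ₁ sin δ cos θ ) = arcsin(0.726479) = 46.5920°.
For the longitude increment, Δλ = atan2( sin θ sin δ cos φ₁, cos δ − sin φ₁ sin φ₂ ) = atan2(0.000000, 0.477491) = 0.0000°.
λ₂ = -169.4722° + 0.0000° = -169.4722°.

latitude 46.5920°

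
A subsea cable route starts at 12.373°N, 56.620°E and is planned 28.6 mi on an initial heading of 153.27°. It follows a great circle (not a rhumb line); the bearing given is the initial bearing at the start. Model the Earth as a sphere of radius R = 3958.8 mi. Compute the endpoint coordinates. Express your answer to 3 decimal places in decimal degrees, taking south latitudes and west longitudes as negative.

Angular distance δ = d/R = 28.6 / 3958.8 = 0.007224 rad.
Start latitude φ₁ = 0.215950 rad; initial bearing θ = 2.675066 rad.
Destination latitude: φ₂ = arcsin( sin φ₁ cos δ + cos φ₁ sin δ cos θ ) = arcsin(0.207967) = 12.003°.
For the longitude increment, Δλ = atan2( sin θ sin δ cos φ₁, cos δ − sin φ₁ sin φ₂ ) = atan2(0.003174, 0.955412) = 0.190°.
λ₂ = λ₁ + Δλ = 56.810°.

latitude 12.003°, longitude 56.810°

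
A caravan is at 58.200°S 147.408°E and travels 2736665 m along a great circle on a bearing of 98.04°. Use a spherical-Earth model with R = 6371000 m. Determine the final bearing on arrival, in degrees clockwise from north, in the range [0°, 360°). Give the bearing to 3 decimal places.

Central angle δ = d/R = 0.429550 rad.
With φ₁ = -58.200° = -1.015782 rad and θ = 98.04° = 1.711121 rad:
Destination latitude: φ₂ = arcsin( sin φ₁ cos δ + cos φ₁ sin δ cos θ ) = arcsin(-0.803377) = -53.454°.
Then Δλ = atan2(0.217300, 0.226369) = 0.764960 rad, from sin θ sin δ cos φ₁ over cos δ − sin φ₁ sin φ₂.
λ₂ = 147.408° + 43.829° = 191.237°, normalized to (−180°, 180°] → -168.763°.
The forward bearing on arrival equals the back-azimuth from the destination plus 180°.
Back-azimuth from P₂ (-53.454°, -168.763°) to P₁ (-58.200°, 147.408°), with Δλ' = λ₁ − λ₂ = 316.171°: atan2( sin Δλ' cos φ₁ , cos φ₂ sin φ₁ − sin φ₂ cos φ₁ cos Δλ' ) = 241.192°.
Final bearing = (241.192° + 180°) mod 360° = 61.192°.

final bearing 61.192°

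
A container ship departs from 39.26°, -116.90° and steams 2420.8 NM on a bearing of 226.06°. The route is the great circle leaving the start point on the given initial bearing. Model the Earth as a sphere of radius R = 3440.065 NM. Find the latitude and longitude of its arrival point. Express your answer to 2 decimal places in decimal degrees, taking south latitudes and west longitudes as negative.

Angular distance δ = d/R = 2420.8 / 3440.065 = 0.703708 rad.
Start latitude φ₁ = 0.685216 rad; initial bearing θ = 3.945491 rad.
Applying the spherical law of cosines for sides, sin φ₂ = sin φ₁ cos δ + cos φ₁ sin δ cos θ = 0.134863, so φ₂ = 7.75°.
For the longitude increment, Δλ = atan2( sin θ sin δ cos φ₁, cos δ − sin φ₁ sin φ₂ ) = atan2(-0.360752, 0.677102) = -28.05°.
λ₂ = λ₁ + Δλ = -144.95°.

latitude 7.75°, longitude -144.95°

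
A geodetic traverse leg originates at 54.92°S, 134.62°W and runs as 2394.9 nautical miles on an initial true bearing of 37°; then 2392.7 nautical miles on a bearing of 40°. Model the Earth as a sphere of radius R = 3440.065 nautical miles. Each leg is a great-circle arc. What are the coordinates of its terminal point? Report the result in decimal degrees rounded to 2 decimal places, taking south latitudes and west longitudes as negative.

latitude 11.93°, longitude -85.56°

Apply the spherical direct solution leg by leg, carrying full precision between legs.
Leg 1: from (-54.92°, -134.62°), δ = 2394.9/3440.065 = 0.696179 rad, θ = 37° → φ = -19.49°, λ = -110.45°.
Leg 2: from (-19.49°, -110.45°), δ = 2392.7/3440.065 = 0.695539 rad, θ = 40° → φ = 11.93°, λ = -85.56°.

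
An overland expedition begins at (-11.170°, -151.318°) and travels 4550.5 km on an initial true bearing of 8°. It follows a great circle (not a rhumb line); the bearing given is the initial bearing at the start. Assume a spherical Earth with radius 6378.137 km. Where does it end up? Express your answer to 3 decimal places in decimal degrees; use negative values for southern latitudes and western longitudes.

latitude 29.296°, longitude -145.323°

The arc subtends δ = 4550.5/6378.137 = 0.713453 rad at the centre.
With φ₁ = -11.170° = -0.194953 rad and θ = 8° = 0.139626 rad:
sin φ₂ = sin φ₁ cos δ + cos φ₁ sin δ cos θ = (-0.193721)(0.756107) + (0.981057)(0.654448)(0.990268) = 0.489329
φ₂ = asin(0.489329) = 0.511320 rad = 29.296°.
Δλ = atan2( sin θ sin δ cos φ₁ , cos δ − sin φ₁ sin φ₂ ) = atan2(0.089356, 0.850900) = 0.104630 rad = 5.995°.
λ₂ = -151.318° + 5.995° = -145.323°.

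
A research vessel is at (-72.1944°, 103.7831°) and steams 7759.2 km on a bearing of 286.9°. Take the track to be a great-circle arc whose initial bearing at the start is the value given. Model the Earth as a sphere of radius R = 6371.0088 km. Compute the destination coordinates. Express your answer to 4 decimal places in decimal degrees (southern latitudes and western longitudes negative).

latitude -14.2205°, longitude 35.9286°

Angular distance δ = d/R = 7759.2 / 6371.0088 = 1.217892 rad.
Start latitude φ₁ = -1.260030 rad; initial bearing θ = 5.007350 rad.
Destination latitude: φ₂ = arcsin( sin φ₁ cos δ + cos φ₁ sin δ cos θ ) = arcsin(-0.245654) = -14.2205°.
Δλ = atan2( sin θ sin δ cos φ₁ , cos δ − sin φ₁ sin φ₂ ) = atan2(-0.274551, 0.111738) = -1.184285 rad = -67.8545°.
λ₂ = 103.7831° + -67.8545° = 35.9286°.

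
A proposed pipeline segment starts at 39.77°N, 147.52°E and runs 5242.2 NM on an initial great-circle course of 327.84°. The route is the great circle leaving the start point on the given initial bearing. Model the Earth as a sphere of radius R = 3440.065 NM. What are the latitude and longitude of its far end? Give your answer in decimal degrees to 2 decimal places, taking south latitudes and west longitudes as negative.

The arc subtends δ = 5242.2/3440.065 = 1.523867 rad at the centre.
Converting: φ₁ = 0.694117 rad, θ = 5.721887 rad.
Destination latitude: φ₂ = arcsin( sin φ₁ cos δ + cos φ₁ sin δ cos θ ) = arcsin(0.679979) = 42.84°.
Δλ = atan2( sin θ sin δ cos φ₁ , cos δ − sin φ₁ sin φ₂ ) = atan2(-0.408674, -0.388075) = -2.330347 rad = -133.52°.
λ₂ = 147.52° + -133.52° = 14.00°.

latitude 42.84°, longitude 14.00°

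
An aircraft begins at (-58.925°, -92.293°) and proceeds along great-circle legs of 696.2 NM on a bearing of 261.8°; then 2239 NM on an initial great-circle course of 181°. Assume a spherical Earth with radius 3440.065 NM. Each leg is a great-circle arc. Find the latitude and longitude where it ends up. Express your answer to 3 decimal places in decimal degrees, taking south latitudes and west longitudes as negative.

latitude -84.053°, longitude 71.097°

Apply the spherical direct solution leg by leg, carrying full precision between legs.
Leg 1: from (-58.925°, -92.293°), δ = 696.2/3440.065 = 0.202380 rad, θ = 261.8° → φ = -58.628°, λ = -114.760°.
Leg 2: from (-58.628°, -114.760°), δ = 2239/3440.065 = 0.650860 rad, θ = 181° → φ = -84.053°, λ = 71.097°.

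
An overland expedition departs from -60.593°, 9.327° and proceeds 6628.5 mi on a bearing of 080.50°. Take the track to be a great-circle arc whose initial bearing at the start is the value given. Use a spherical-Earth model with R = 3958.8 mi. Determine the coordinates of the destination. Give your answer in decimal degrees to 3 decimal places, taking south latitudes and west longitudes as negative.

latitude 9.827°, longitude 93.955°

Central angle δ = d/R = 1.674371 rad.
Converting: φ₁ = -1.057547 rad, θ = 1.404990 rad.
sin φ₂ = sin φ₁ cos δ + cos φ₁ sin δ cos θ = (-0.871154)(-0.103390) + (0.491010)(0.994641)(0.165048) = 0.170674
φ₂ = asin(0.170674) = 0.171514 rad = 9.827°.
For the longitude increment, Δλ = atan2( sin θ sin δ cos φ₁, cos δ − sin φ₁ sin φ₂ ) = atan2(0.481681, 0.045294) = 84.628°.
λ₂ = λ₁ + Δλ = 93.955°.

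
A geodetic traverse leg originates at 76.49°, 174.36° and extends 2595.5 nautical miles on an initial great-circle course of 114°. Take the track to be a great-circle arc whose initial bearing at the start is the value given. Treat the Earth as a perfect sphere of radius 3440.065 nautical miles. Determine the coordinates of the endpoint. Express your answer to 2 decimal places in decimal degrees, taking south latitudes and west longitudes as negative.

latitude 40.04°, longitude -130.82°

δ = 2595.5/3440.065 = 0.754492 rad (43.2292°).
With φ₁ = 76.49° = 1.335002 rad and θ = 114° = 1.989675 rad:
Destination latitude: φ₂ = arcsin( sin φ₁ cos δ + cos φ₁ sin δ cos θ ) = arcsin(0.643378) = 40.04°.
Then Δλ = atan2(0.146174, 0.103045) = 0.956757 rad, from sin θ sin δ cos φ₁ over cos δ − sin φ₁ sin φ₂.
λ₂ = 174.36° + 54.82° = 229.18°, normalized to (−180°, 180°] → -130.82°.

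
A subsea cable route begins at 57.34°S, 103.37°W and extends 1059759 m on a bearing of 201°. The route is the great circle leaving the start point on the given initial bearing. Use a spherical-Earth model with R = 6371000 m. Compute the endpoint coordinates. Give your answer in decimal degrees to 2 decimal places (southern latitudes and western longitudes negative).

Angular distance δ = d/R = 1059759 / 6371000 = 0.166341 rad.
Start latitude φ₁ = -1.000772 rad; initial bearing θ = 3.508112 rad.
Applying the spherical law of cosines for sides, sin φ₂ = sin φ₁ cos δ + cos φ₁ sin δ cos θ = -0.913686, so φ₂ = -66.02°.
Then Δλ = atan2(-0.032021, 0.216977) = -0.146522 rad, from sin θ sin δ cos φ₁ over cos δ − sin φ₁ sin φ₂.
λ₂ = λ₁ + Δλ = -111.77°.

latitude -66.02°, longitude -111.77°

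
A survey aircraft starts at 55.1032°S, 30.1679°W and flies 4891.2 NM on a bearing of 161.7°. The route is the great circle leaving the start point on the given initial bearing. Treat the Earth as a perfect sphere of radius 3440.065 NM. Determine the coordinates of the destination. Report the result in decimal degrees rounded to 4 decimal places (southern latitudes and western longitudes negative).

latitude -41.2143°, longitude 125.4524°

The arc subtends δ = 4891.2/3440.065 = 1.421834 rad at the centre.
Start latitude φ₁ = -0.961732 rad; initial bearing θ = 2.822197 rad.
Applying the spherical law of cosines for sides, sin φ₂ = sin φ₁ cos δ + cos φ₁ sin δ cos θ = -0.658877, so φ₂ = -41.2143°.
Then Δλ = atan2(0.177646, -0.391987) = 2.716087 rad, from sin θ sin δ cos φ₁ over cos δ − sin φ₁ sin φ₂.
λ₂ = λ₁ + Δλ = 125.4524°.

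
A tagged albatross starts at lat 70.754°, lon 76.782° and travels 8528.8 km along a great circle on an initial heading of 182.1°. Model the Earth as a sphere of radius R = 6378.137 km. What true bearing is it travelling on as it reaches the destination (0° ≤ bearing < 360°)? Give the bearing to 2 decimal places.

δ = 8528.8/6378.137 = 1.337193 rad (76.6155°).
Start latitude φ₁ = 1.234890 rad; initial bearing θ = 3.178245 rad.
sin φ₂ = sin φ₁ cos δ + cos φ₁ sin δ cos θ = (0.944112)(0.231484) + (0.329625)(0.972839)(-0.999328) = -0.101909
φ₂ = asin(-0.101909) = -0.102086 rad = -5.849°.
Δλ = atan2( sin θ sin δ cos φ₁ , cos δ − sin φ₁ sin φ₂ ) = atan2(-0.011751, 0.327698) = -0.035843 rad = -2.054°.
λ₂ = λ₁ + Δλ = 74.728°.
The forward bearing on arrival equals the back-azimuth from the destination plus 180°.
Back-azimuth from P₂ (-5.85°, 74.73°) to P₁ (70.75°, 76.78°), with Δλ' = λ₁ − λ₂ = 2.05°: atan2( sin Δλ' cos φ₁ , cos φ₂ sin φ₁ − sin φ₂ cos φ₁ cos Δλ' ) = 0.70°.
Final bearing = (0.70° + 180°) mod 360° = 180.70°.

final bearing 180.70°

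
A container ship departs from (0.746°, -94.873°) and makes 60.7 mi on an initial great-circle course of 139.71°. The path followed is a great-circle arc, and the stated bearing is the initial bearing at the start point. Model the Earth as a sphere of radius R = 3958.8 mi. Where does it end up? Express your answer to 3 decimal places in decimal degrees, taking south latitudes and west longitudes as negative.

latitude 0.076°, longitude -94.305°

The arc subtends δ = 60.7/3958.8 = 0.015333 rad at the centre.
With φ₁ = 0.746° = 0.013020 rad and θ = 139.71° = 2.438399 rad:
Destination latitude: φ₂ = arcsin( sin φ₁ cos δ + cos φ₁ sin δ cos θ ) = arcsin(0.001324) = 0.076°.
Then Δλ = atan2(0.009914, 0.999865) = 0.009915 rad, from sin θ sin δ cos φ₁ over cos δ − sin φ₁ sin φ₂.
Hence λ₂ = -94.873° + 0.568° = -94.305°.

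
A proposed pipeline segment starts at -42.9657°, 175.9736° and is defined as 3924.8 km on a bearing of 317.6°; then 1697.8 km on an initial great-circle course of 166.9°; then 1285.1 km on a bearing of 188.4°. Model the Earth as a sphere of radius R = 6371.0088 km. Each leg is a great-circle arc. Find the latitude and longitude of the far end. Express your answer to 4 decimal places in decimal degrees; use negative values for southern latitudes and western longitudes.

Apply the spherical direct solution leg by leg, carrying full precision between legs.
Leg 1: from (-42.9657°, 175.9736°), δ = 3924.8/6371.0088 = 0.616041 rad, θ = 317.6° → φ = -14.1250°, λ = 152.2851°.
Leg 2: from (-14.1250°, 152.2851°), δ = 1697.8/6371.0088 = 0.266488 rad, θ = 166.9° → φ = -28.9576°, λ = 156.1966°.
Leg 3: from (-28.9576°, 156.1966°), δ = 1285.1/6371.0088 = 0.201711 rad, θ = 188.4° → φ = -40.3732°, λ = 153.9950°.

latitude -40.3732°, longitude 153.9950°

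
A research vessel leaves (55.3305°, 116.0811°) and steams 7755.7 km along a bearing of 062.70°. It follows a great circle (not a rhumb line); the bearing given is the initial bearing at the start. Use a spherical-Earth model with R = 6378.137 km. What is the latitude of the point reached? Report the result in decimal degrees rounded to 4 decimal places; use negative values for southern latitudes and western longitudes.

Central angle δ = d/R = 1.215982 rad.
Converting: φ₁ = 0.965699 rad, θ = 1.094321 rad.
Destination latitude: φ₂ = arcsin( sin φ₁ cos δ + cos φ₁ sin δ cos θ ) = arcsin(0.530379) = 32.0311°.
Δλ = atan2( sin θ sin δ cos φ₁ , cos δ − sin φ₁ sin φ₂ ) = atan2(0.473997, -0.088793) = 1.755978 rad = 100.6101°.
λ₂ = 116.0811° + 100.6101° = 216.6912°, normalized to (−180°, 180°] → -143.3088°.

latitude 32.0311°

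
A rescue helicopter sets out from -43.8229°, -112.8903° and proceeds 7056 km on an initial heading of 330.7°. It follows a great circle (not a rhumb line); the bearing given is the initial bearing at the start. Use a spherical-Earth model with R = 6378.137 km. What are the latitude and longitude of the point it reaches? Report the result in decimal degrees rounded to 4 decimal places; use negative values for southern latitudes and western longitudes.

latitude 14.6143°, longitude -139.7724°

Angular distance δ = d/R = 7056 / 6378.137 = 1.106279 rad.
Converting: φ₁ = -0.764854 rad, θ = 5.771804 rad.
sin φ₂ = sin φ₁ cos δ + cos φ₁ sin δ cos θ = (-0.692432)(0.447991) + (0.721484)(0.894038)(0.872069) = 0.252311
φ₂ = asin(0.252311) = 0.255068 rad = 14.6143°.
For the longitude increment, Δλ = atan2( sin θ sin δ cos φ₁, cos δ − sin φ₁ sin φ₂ ) = atan2(-0.315668, 0.622699) = -26.8821°.
Hence λ₂ = -112.8903° + -26.8821° = -139.7724°.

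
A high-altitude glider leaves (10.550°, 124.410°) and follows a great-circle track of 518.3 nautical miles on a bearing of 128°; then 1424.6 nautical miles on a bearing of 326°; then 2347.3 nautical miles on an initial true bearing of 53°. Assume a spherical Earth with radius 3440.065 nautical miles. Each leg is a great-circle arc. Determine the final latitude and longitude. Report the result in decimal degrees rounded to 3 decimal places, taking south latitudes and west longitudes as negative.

latitude 41.854°, longitude 159.457°

Apply the spherical direct solution leg by leg, carrying full precision between legs.
Leg 1: from (10.550°, 124.410°), δ = 518.3/3440.065 = 0.150666 rad, θ = 128° → φ = 5.174°, λ = 131.231°.
Leg 2: from (5.174°, 131.231°), δ = 1424.6/3440.065 = 0.414120 rad, θ = 326° → φ = 24.506°, λ = 116.914°.
Leg 3: from (24.506°, 116.914°), δ = 2347.3/3440.065 = 0.682342 rad, θ = 53° → φ = 41.854°, λ = 159.457°.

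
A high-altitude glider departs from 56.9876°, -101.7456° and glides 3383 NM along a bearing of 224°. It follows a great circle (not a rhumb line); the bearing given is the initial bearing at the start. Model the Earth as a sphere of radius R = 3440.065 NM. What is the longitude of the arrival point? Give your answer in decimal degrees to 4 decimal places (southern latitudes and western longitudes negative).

Central angle δ = d/R = 0.983412 rad.
With φ₁ = 56.9876° = 0.994621 rad and θ = 224° = 3.909538 rad:
Applying the spherical law of cosines for sides, sin φ₂ = sin φ₁ cos δ + cos φ₁ sin δ cos θ = 0.138490, so φ₂ = 7.9605°.
Then Δλ = atan2(-0.315031, 0.438055) = -0.623469 rad, from sin θ sin δ cos φ₁ over cos δ − sin φ₁ sin φ₂.
λ₂ = λ₁ + Δλ = -137.4677°.

longitude -137.4677°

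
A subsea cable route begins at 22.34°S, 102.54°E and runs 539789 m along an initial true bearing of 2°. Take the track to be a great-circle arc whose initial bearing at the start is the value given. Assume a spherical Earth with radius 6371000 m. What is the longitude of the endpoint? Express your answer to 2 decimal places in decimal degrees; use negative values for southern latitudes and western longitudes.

Angular distance δ = d/R = 539789 / 6371000 = 0.084726 rad.
With φ₁ = -22.34° = -0.389907 rad and θ = 2° = 0.034907 rad:
Destination latitude: φ₂ = arcsin( sin φ₁ cos δ + cos φ₁ sin δ cos θ ) = arcsin(-0.300513) = -17.49°.
Then Δλ = atan2(0.002732, 0.882187) = 0.003096 rad, from sin θ sin δ cos φ₁ over cos δ − sin φ₁ sin φ₂.
λ₂ = 102.54° + 0.18° = 102.72°.

longitude 102.72°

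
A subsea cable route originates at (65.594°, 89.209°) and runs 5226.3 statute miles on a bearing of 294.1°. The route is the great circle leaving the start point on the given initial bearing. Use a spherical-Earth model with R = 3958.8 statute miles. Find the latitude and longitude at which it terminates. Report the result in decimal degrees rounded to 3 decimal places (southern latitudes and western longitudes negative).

The arc subtends δ = 5226.3/3958.8 = 1.320173 rad at the centre.
With φ₁ = 65.594° = 1.144831 rad and θ = 294.1° = 5.133013 rad:
sin φ₂ = sin φ₁ cos δ + cos φ₁ sin δ cos θ = (0.910640)(0.248008) + (0.413200)(0.968758)(0.408330) = 0.389297
φ₂ = asin(0.389297) = 0.399868 rad = 22.911°.
Then Δλ = atan2(-0.365399, -0.106502) = -1.854406 rad, from sin θ sin δ cos φ₁ over cos δ − sin φ₁ sin φ₂.
Hence λ₂ = 89.209° + -106.250° = -17.041°.

latitude 22.911°, longitude -17.041°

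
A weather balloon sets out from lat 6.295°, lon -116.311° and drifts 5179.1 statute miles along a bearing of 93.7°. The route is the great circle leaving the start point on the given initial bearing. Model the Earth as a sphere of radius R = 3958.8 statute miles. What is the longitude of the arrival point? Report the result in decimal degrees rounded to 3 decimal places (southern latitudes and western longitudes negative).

longitude -41.675°

Angular distance δ = d/R = 5179.1 / 3958.8 = 1.308250 rad.
With φ₁ = 6.295° = 0.109868 rad and θ = 93.7° = 1.635374 rad:
sin φ₂ = sin φ₁ cos δ + cos φ₁ sin δ cos θ = (0.109648)(0.259540) + (0.993971)(0.965732)(-0.064532) = -0.033487
φ₂ = asin(-0.033487) = -0.033493 rad = -1.919°.
For the longitude increment, Δλ = atan2( sin θ sin δ cos φ₁, cos δ − sin φ₁ sin φ₂ ) = atan2(0.957909, 0.263212) = 74.636°.
λ₂ = -116.311° + 74.636° = -41.675°.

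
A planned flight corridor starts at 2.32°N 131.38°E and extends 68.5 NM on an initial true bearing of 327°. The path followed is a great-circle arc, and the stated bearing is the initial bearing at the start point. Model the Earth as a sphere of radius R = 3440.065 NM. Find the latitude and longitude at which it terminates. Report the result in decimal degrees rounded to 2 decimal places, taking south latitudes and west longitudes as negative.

latitude 3.28°, longitude 130.76°

δ = 68.5/3440.065 = 0.019912 rad (1.1409°).
Converting: φ₁ = 0.040492 rad, θ = 5.707227 rad.
sin φ₂ = sin φ₁ cos δ + cos φ₁ sin δ cos θ = (0.040481)(0.999802) + (0.999180)(0.019911)(0.838671) = 0.057158
φ₂ = asin(0.057158) = 0.057189 rad = 3.28°.
Δλ = atan2( sin θ sin δ cos φ₁ , cos δ − sin φ₁ sin φ₂ ) = atan2(-0.010835, 0.997488) = -0.010862 rad = -0.62°.
Hence λ₂ = 131.38° + -0.62° = 130.76°.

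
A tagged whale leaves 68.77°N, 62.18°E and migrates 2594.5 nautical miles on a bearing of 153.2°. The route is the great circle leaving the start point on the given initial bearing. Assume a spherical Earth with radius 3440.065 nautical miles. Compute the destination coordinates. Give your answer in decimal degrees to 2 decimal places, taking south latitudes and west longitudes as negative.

The arc subtends δ = 2594.5/3440.065 = 0.754201 rad at the centre.
Start latitude φ₁ = 1.200263 rad; initial bearing θ = 2.673844 rad.
Applying the spherical law of cosines for sides, sin φ₂ = sin φ₁ cos δ + cos φ₁ sin δ cos θ = 0.458049, so φ₂ = 27.26°.
Then Δλ = atan2(0.111791, 0.301856) = 0.354684 rad, from sin θ sin δ cos φ₁ over cos δ − sin φ₁ sin φ₂.
Hence λ₂ = 62.18° + 20.32° = 82.50°.

latitude 27.26°, longitude 82.50°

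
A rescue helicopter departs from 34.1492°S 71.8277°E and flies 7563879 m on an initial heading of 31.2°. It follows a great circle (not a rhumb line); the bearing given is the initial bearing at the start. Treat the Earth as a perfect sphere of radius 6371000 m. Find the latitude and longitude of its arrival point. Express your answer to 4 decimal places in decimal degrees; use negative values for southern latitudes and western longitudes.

latitude 26.5113°, longitude 104.2962°

Angular distance δ = d/R = 7563879 / 6371000 = 1.187236 rad.
Converting: φ₁ = -0.596016 rad, θ = 0.544543 rad.
Applying the spherical law of cosines for sides, sin φ₂ = sin φ₁ cos δ + cos φ₁ sin δ cos θ = 0.446374, so φ₂ = 26.5113°.
Then Δλ = atan2(0.397557, 0.624797) = 0.566683 rad, from sin θ sin δ cos φ₁ over cos δ − sin φ₁ sin φ₂.
Hence λ₂ = 71.8277° + 32.4685° = 104.2962°.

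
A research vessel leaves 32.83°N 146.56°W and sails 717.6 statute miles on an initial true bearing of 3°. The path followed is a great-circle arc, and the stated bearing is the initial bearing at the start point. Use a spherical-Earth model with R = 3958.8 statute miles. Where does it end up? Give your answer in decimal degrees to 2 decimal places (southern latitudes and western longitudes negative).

δ = 717.6/3958.8 = 0.181267 rad (10.3858°).
Start latitude φ₁ = 0.572992 rad; initial bearing θ = 0.052360 rad.
Destination latitude: φ₂ = arcsin( sin φ₁ cos δ + cos φ₁ sin δ cos θ ) = arcsin(0.684541) = 43.20°.
Then Δλ = atan2(0.007928, 0.612493) = 0.012943 rad, from sin θ sin δ cos φ₁ over cos δ − sin φ₁ sin φ₂.
Hence λ₂ = -146.56° + 0.74° = -145.82°.

latitude 43.20°, longitude -145.82°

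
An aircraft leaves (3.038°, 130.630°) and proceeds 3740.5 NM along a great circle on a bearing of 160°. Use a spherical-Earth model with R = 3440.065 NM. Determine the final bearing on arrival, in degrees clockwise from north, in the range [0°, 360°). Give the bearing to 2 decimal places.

final bearing 144.74°

Angular distance δ = d/R = 3740.5 / 3440.065 = 1.087334 rad.
Converting: φ₁ = 0.053023 rad, θ = 2.792527 rad.
Destination latitude: φ₂ = arcsin( sin φ₁ cos δ + cos φ₁ sin δ cos θ ) = arcsin(-0.806190) = -53.725°.
Δλ = atan2( sin θ sin δ cos φ₁ , cos δ − sin φ₁ sin φ₂ ) = atan2(0.302396, 0.507574) = 0.537301 rad = 30.785°.
λ₂ = 130.630° + 30.785° = 161.415°.
The forward bearing on arrival equals the back-azimuth from the destination plus 180°.
Back-azimuth from P₂ (-53.73°, 161.42°) to P₁ (3.04°, 130.63°), with Δλ' = λ₁ − λ₂ = -30.79°: atan2( sin Δλ' cos φ₁ , cos φ₂ sin φ₁ − sin φ₂ cos φ₁ cos Δλ' ) = 324.74°.
Final bearing = (324.74° + 180°) mod 360° = 144.74°.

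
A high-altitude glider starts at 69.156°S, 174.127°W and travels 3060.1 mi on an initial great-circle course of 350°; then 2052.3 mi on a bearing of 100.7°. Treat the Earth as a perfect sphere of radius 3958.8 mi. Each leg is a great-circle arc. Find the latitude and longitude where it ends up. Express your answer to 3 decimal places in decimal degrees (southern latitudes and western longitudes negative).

latitude -26.862°, longitude -148.744°

Apply the spherical direct solution leg by leg, carrying full precision between legs.
Leg 1: from (-69.156°, -174.127°), δ = 3060.1/3958.8 = 0.772987 rad, θ = 350° → φ = -25.106°, λ = 178.178°.
Leg 2: from (-25.106°, 178.178°), δ = 2052.3/3958.8 = 0.518415 rad, θ = 100.7° → φ = -26.862°, λ = -148.744°.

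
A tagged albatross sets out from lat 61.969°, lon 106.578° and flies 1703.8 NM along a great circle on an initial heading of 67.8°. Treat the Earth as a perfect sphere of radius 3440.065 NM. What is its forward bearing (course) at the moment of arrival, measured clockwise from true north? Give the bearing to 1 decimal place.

final bearing 121.2°

Angular distance δ = d/R = 1703.8 / 3440.065 = 0.495281 rad.
Converting: φ₁ = 1.081563 rad, θ = 1.183333 rad.
Destination latitude: φ₂ = arcsin( sin φ₁ cos δ + cos φ₁ sin δ cos θ ) = arcsin(0.861018) = 59.431°.
Then Δλ = atan2(0.206800, 0.119820) = 1.045661 rad, from sin θ sin δ cos φ₁ over cos δ − sin φ₁ sin φ₂.
λ₂ = 106.578° + 59.912° = 166.490°.
The forward bearing on arrival equals the back-azimuth from the destination plus 180°.
Back-azimuth from P₂ (59.4°, 166.5°) to P₁ (62.0°, 106.6°), with Δλ' = λ₁ − λ₂ = -59.9°: atan2( sin Δλ' cos φ₁ , cos φ₂ sin φ₁ − sin φ₂ cos φ₁ cos Δλ' ) = 301.2°.
Final bearing = (301.2° + 180°) mod 360° = 121.2°.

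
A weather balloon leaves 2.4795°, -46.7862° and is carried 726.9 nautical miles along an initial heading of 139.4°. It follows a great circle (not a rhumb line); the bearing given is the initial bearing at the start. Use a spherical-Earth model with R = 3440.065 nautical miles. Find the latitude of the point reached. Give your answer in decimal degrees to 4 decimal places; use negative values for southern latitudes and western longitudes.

The arc subtends δ = 726.9/3440.065 = 0.211304 rad at the centre.
With φ₁ = 2.4795° = 0.043275 rad and θ = 139.4° = 2.432989 rad:
sin φ₂ = sin φ₁ cos δ + cos φ₁ sin δ cos θ = (0.043262)(0.977758) + (0.999064)(0.209735)(-0.759271) = -0.116797
φ₂ = asin(-0.116797) = -0.117064 rad = -6.7073°.
For the longitude increment, Δλ = atan2( sin θ sin δ cos φ₁, cos δ − sin φ₁ sin φ₂ ) = atan2(0.136362, 0.982811) = 7.8992°.
λ₂ = -46.7862° + 7.8992° = -38.8870°.

latitude -6.7073°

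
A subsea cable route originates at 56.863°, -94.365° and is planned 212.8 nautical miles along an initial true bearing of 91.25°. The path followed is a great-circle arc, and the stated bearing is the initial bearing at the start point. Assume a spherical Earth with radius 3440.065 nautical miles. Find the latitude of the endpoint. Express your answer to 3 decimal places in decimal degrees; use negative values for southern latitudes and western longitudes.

latitude 56.619°

δ = 212.8/3440.065 = 0.061859 rad (3.5443°).
Start latitude φ₁ = 0.992447 rad; initial bearing θ = 1.592613 rad.
Applying the spherical law of cosines for sides, sin φ₂ = sin φ₁ cos δ + cos φ₁ sin δ cos θ = 0.835027, so φ₂ = 56.619°.
Δλ = atan2( sin θ sin δ cos φ₁ , cos δ − sin φ₁ sin φ₂ ) = atan2(0.033785, 0.298864) = 0.112568 rad = 6.450°.
λ₂ = λ₁ + Δλ = -87.915°.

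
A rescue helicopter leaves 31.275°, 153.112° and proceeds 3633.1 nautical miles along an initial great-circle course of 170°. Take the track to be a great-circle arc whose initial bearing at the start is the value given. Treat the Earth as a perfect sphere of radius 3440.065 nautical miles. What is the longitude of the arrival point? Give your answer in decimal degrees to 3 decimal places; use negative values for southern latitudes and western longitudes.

longitude 163.015°

Angular distance δ = d/R = 3633.1 / 3440.065 = 1.056114 rad.
Converting: φ₁ = 0.545852 rad, θ = 2.967060 rad.
Applying the spherical law of cosines for sides, sin φ₂ = sin φ₁ cos δ + cos φ₁ sin δ cos θ = -0.477103, so φ₂ = -28.496°.
Δλ = atan2( sin θ sin δ cos φ₁ , cos δ − sin φ₁ sin φ₂ ) = atan2(0.129187, 0.739945) = 0.172848 rad = 9.903°.
Hence λ₂ = 153.112° + 9.903° = 163.015°.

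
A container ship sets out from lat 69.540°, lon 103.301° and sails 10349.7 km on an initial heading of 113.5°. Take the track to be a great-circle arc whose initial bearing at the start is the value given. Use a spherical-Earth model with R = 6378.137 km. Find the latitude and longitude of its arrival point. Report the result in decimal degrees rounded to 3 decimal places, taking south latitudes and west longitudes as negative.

latitude -10.824°, longitude 172.115°

δ = 10349.7/6378.137 = 1.622684 rad (92.9729°).
Converting: φ₁ = 1.213702 rad, θ = 1.980949 rad.
Applying the spherical law of cosines for sides, sin φ₂ = sin φ₁ cos δ + cos φ₁ sin δ cos θ = -0.187789, so φ₂ = -10.824°.
Then Δλ = atan2(0.320130, 0.124078) = 1.201036 rad, from sin θ sin δ cos φ₁ over cos δ − sin φ₁ sin φ₂.
λ₂ = λ₁ + Δλ = 172.115°.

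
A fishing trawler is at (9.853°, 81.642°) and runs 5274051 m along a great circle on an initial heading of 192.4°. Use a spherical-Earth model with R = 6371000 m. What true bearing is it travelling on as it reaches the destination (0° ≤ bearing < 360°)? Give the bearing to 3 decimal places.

δ = 5274051/6371000 = 0.827822 rad (47.4307°).
Start latitude φ₁ = 0.171967 rad; initial bearing θ = 3.358013 rad.
Applying the spherical law of cosines for sides, sin φ₂ = sin φ₁ cos δ + cos φ₁ sin δ cos θ = -0.592910, so φ₂ = -36.364°.
Δλ = atan2( sin θ sin δ cos φ₁ , cos δ − sin φ₁ sin φ₂ ) = atan2(-0.155811, 0.777941) = -0.197671 rad = -11.326°.
λ₂ = λ₁ + Δλ = 70.316°.
The forward bearing on arrival equals the back-azimuth from the destination plus 180°.
Back-azimuth from P₂ (-36.364°, 70.316°) to P₁ (9.853°, 81.642°), with Δλ' = λ₁ − λ₂ = 11.326°: atan2( sin Δλ' cos φ₁ , cos φ₂ sin φ₁ − sin φ₂ cos φ₁ cos Δλ' ) = 15.232°.
Final bearing = (15.232° + 180°) mod 360° = 195.232°.

final bearing 195.232°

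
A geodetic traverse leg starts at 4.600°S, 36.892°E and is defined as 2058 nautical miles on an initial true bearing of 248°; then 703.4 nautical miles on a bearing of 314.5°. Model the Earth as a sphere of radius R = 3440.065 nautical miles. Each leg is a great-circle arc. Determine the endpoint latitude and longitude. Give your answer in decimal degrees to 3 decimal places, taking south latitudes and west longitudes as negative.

latitude -7.703°, longitude -4.425°

Apply the spherical direct solution leg by leg, carrying full precision between legs.
Leg 1: from (-4.600°, 36.892°), δ = 2058/3440.065 = 0.598245 rad, θ = 248° → φ = -16.055°, λ = 3.978°.
Leg 2: from (-16.055°, 3.978°), δ = 703.4/3440.065 = 0.204473 rad, θ = 314.5° → φ = -7.703°, λ = -4.425°.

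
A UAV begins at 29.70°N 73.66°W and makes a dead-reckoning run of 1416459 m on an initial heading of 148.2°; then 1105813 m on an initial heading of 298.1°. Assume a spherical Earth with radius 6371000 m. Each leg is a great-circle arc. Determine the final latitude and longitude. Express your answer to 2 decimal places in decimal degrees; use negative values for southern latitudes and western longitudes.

Apply the spherical direct solution leg by leg, carrying full precision between legs.
Leg 1: from (29.70°, -73.66°), δ = 1416459/6371000 = 0.222329 rad, θ = 148.2° → φ = 18.69°, λ = -66.61°.
Leg 2: from (18.69°, -66.61°), δ = 1105813/6371000 = 0.173570 rad, θ = 298.1° → φ = 23.12°, λ = -76.15°.

latitude 23.12°, longitude -76.15°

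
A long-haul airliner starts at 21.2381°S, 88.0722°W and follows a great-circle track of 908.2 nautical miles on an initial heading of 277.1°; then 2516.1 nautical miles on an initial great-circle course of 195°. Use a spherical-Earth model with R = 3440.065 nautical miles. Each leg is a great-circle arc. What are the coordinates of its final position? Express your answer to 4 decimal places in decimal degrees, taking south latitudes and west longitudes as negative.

latitude -58.1244°, longitude -123.0406°

Apply the spherical direct solution leg by leg, carrying full precision between legs.
Leg 1: from (-21.2381°, -88.0722°), δ = 908.2/3440.065 = 0.264007 rad, θ = 277.1° → φ = -18.6406°, λ = -103.9321°.
Leg 2: from (-18.6406°, -103.9321°), δ = 2516.1/3440.065 = 0.731411 rad, θ = 195° → φ = -58.1244°, λ = -123.0406°.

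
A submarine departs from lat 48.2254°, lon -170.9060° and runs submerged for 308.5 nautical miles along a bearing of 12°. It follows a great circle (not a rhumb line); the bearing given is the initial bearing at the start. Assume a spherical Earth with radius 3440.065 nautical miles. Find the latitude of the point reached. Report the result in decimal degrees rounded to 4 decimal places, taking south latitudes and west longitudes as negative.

δ = 308.5/3440.065 = 0.089679 rad (5.1382°).
Start latitude φ₁ = 0.841692 rad; initial bearing θ = 0.209440 rad.
Destination latitude: φ₂ = arcsin( sin φ₁ cos δ + cos φ₁ sin δ cos θ ) = arcsin(0.801135) = 53.2386°.
For the longitude increment, Δλ = atan2( sin θ sin δ cos φ₁, cos δ − sin φ₁ sin φ₂ ) = atan2(0.012405, 0.398518) = 1.7829°.
λ₂ = -170.9060° + 1.7829° = -169.1231°.

latitude 53.2386°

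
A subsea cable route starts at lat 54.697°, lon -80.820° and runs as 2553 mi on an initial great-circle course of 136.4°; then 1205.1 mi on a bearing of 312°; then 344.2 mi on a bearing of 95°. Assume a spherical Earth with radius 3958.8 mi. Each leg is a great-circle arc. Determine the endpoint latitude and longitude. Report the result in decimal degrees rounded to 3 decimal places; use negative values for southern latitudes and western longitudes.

Apply the spherical direct solution leg by leg, carrying full precision between legs.
Leg 1: from (54.697°, -80.820°), δ = 2553/3958.8 = 0.644892 rad, θ = 136.4° → φ = 23.618°, λ = -53.920°.
Leg 2: from (23.618°, -53.920°), δ = 1205.1/3958.8 = 0.304410 rad, θ = 312° → φ = 34.470°, λ = -69.595°.
Leg 3: from (34.470°, -69.595°), δ = 344.2/3958.8 = 0.086946 rad, θ = 95° → φ = 33.890°, λ = -63.613°.

latitude 33.890°, longitude -63.613°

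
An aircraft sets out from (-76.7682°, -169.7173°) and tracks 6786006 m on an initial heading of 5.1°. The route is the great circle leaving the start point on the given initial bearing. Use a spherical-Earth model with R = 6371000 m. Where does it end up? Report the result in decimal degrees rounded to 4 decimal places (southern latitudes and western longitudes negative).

Central angle δ = d/R = 1.065140 rad.
Start latitude φ₁ = -1.339858 rad; initial bearing θ = 0.089012 rad.
Applying the spherical law of cosines for sides, sin φ₂ = sin φ₁ cos δ + cos φ₁ sin δ cos θ = -0.272068, so φ₂ = -15.7874°.
Then Δλ = atan2(0.017801, 0.219536) = 0.080907 rad, from sin θ sin δ cos φ₁ over cos δ − sin φ₁ sin φ₂.
λ₂ = -169.7173° + 4.6356° = -165.0817°.

latitude -15.7874°, longitude -165.0817°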